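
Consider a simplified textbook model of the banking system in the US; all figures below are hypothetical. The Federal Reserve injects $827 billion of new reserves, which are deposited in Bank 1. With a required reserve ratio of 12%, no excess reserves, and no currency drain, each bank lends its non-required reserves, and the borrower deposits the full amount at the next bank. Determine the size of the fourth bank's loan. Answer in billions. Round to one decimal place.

$495.9 billion

Each bank lends a fraction (1 − rr) = 0.8800 of the deposit it receives, so Bank 4 receives 827·0.8800^3 and lends 827·0.8800^4 ≈ 495.9481 billion.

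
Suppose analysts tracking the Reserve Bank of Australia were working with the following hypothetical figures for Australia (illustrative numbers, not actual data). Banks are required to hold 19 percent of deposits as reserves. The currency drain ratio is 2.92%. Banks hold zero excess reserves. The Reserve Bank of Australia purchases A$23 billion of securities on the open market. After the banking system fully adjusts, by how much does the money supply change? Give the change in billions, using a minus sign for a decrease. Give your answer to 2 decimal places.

A$107.99 billion

The money multiplier is m = (1 + c) / (rr + c) = (1 + 0.0292) / (0.19 + 0.0292) ≈ 4.69526.
The purchase adds 23 billion of base, so ΔM = m × ΔMB = 4.69526 × (+23) ≈ 107.991 billion.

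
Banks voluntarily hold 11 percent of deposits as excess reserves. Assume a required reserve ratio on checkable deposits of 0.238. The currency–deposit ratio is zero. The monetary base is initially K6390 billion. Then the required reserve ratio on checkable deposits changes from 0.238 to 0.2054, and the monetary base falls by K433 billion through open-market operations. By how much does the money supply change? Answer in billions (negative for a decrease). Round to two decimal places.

K525.06 billion

Before: m₁ = 1 / (0.238 + 0.11) ≈ 2.8735632, MB₁ = 6390, so M₁ = 2.8735632 × 6390 ≈ 18362.0688 billion.
After: m₂ = 1 / (0.2054 + 0.11) ≈ 3.1705770, MB₂ = 6390 − 433 = 5957, so M₂ = 3.1705770 × 5957 ≈ 18887.1272 billion.
ΔM = M₂ − M₁ = 18887.1272 − 18362.0688 = 525.0584 billion.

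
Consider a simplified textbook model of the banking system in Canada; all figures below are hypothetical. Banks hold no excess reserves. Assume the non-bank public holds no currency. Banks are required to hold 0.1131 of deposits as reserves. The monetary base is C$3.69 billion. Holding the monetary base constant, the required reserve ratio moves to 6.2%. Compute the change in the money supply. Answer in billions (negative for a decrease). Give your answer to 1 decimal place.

Initially m₁ = 1 / (0.1131) ≈ 8.8417, so M₁ = 8.8417 × 3.69 ≈ 32.6259 billion.
After the change m₂ = 1 / (0.062) ≈ 16.1290, so M₂ = 16.1290 × 3.69 ≈ 59.516 billion.
ΔM = M₂ − M₁ = 59.516 − 32.6259 = 26.8901 billion.

C$26.9 billion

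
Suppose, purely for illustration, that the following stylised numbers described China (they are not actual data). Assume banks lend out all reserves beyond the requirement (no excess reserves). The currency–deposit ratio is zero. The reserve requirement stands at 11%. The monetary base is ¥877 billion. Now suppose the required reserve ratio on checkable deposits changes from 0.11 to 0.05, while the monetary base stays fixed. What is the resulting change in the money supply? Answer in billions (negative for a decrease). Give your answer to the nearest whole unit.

¥9567 billion

Initially m₁ = 1 / (0.11) ≈ 9.0909, so M₁ = 9.0909 × 877 = 7972.7193 billion.
After the change m₂ = 1 / (0.05) = 20, so M₂ = 20 × 877 = 17540 billion.
ΔM = M₂ − M₁ = 17540 − 7972.7193 = 9567.2807 billion.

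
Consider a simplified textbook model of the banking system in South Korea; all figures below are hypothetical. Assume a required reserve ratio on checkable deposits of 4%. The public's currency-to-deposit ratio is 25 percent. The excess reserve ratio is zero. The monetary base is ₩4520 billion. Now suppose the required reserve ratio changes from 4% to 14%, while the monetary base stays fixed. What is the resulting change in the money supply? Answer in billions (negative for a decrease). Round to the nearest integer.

-4996 billion

Initially m₁ = (1 + 0.25) / (0.04 + 0.25) ≈ 4.31034, so M₁ = 4.31034 × 4520 = 19482.7368 billion.
After the change m₂ = (1 + 0.25) / (0.14 + 0.25) ≈ 3.20513, so M₂ = 3.20513 × 4520 = 14487.1876 billion.
ΔM = M₂ − M₁ = 14487.1876 − 19482.7368 = -4995.5492 billion.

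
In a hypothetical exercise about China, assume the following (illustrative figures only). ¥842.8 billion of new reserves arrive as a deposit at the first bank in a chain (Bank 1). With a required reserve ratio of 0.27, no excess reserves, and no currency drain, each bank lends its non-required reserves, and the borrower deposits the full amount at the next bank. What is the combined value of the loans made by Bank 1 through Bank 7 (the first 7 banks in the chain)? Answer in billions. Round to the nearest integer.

Bank i lends (1 − rr)^i of the original deposit: Bank 1 lends 842.8·0.7300 = 615.2440, Bank 2 lends 842.8·0.7300² ≈ 449.1281, and so on.
Summing a geometric series: total = 842.8·[0.7300·(1 − 0.7300^7) / (1 − 0.7300)] ≈ 2026.9465 billion.

¥2027 billion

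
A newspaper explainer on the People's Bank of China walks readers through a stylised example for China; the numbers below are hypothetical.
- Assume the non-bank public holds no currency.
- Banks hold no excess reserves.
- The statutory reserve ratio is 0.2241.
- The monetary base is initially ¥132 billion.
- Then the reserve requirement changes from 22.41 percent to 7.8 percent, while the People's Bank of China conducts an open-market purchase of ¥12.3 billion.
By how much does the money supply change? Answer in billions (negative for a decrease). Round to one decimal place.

Before: m₁ = 1 / (0.2241) ≈ 4.46229, MB₁ = 132, so M₁ = 4.46229 × 132 ≈ 589.0223 billion.
After: m₂ = 1 / (0.078) ≈ 12.82051, MB₂ = 132 + 12.3 = 144.3, so M₂ = 12.82051 × 144.3 ≈ 1849.9996 billion.
ΔM = M₂ − M₁ = 1849.9996 − 589.0223 = 1260.9773 billion.

¥1261.0 billion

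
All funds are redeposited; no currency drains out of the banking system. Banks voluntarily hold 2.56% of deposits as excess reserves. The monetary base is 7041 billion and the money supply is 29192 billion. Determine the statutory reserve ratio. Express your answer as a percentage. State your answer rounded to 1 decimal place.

Using m = M/MB = 29192/7041 ≈ 4.146002. Since m = (1 + c)/(c + rr + e), the denominator satisfies c + rr + e = (1 + c)/m = (1 + 0) / 4.146002 ≈ 0.241196.
With c = 0 and e = 0.0256, the statutory reserve ratio is 0.241196 − 0 − 0.0256 = 0.215596.

21.6%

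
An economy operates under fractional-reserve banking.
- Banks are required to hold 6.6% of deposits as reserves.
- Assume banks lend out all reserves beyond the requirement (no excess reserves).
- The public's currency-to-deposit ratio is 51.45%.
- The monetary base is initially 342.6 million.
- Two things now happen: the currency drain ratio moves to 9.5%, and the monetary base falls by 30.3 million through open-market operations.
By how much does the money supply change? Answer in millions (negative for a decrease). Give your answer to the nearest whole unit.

1230 million

Before: m₁ = (1 + 0.5145) / (0.066 + 0.5145) ≈ 2.6090, MB₁ = 342.6, so M₁ = 2.6090 × 342.6 = 893.8434 million.
After: m₂ = (1 + 0.095) / (0.066 + 0.095) ≈ 6.8012, MB₂ = 342.6 − 30.3 = 312.3, so M₂ = 6.8012 × 312.3 ≈ 2124.0148 million.
ΔM = M₂ − M₁ = 2124.0148 − 893.8434 = 1230.1714 million.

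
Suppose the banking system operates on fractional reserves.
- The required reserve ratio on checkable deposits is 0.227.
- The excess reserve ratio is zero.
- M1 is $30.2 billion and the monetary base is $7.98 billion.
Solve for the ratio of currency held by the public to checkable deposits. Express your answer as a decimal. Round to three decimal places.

Using m = M/MB = 30.2/7.98 ≈ 3.784461. From m = (1 + c)/(c + rr + e), rearranging gives 1 + c = m·(c + rr + e), so c·(1 − m) = m·(rr + e) − 1.
Hence c = [m·(rr + e) − 1]/(1 − m) = [3.784461 × (0.227 + 0) − 1] / (1 − 3.784461) ≈ 0.050612.

0.051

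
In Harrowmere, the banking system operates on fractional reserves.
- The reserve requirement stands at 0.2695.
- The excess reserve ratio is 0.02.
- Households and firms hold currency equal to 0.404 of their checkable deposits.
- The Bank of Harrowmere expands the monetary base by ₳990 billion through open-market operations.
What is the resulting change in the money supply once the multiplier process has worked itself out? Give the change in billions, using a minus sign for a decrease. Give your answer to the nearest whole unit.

₳2004 billion

The money multiplier is m = (1 + c) / (rr + e + c) = (1 + 0.404) / (0.2695 + 0.02 + 0.404) ≈ 2.0245.
The purchase adds 990 billion of base, so ΔM = m × ΔMB = 2.0245 × (+990) = 2004.255 billion.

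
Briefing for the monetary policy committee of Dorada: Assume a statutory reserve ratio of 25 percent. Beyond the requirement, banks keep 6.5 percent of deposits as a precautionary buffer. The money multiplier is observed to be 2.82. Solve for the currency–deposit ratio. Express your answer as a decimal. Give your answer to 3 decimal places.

Using m = 2.82. From m = (1 + c)/(c + rr + e), rearranging gives 1 + c = m·(c + rr + e), so c·(1 − m) = m·(rr + e) − 1.
Hence c = [m·(rr + e) − 1]/(1 − m) = [2.82 × (0.25 + 0.065) − 1] / (1 − 2.82) ≈ 0.061374.

0.061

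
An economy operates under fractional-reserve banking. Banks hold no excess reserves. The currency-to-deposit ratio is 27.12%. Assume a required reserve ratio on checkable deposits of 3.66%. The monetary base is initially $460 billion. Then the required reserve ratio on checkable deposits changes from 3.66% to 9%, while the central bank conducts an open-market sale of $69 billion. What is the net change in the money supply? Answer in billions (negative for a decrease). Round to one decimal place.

Before: m₁ = (1 + 0.2712) / (0.0366 + 0.2712) ≈ 4.12995, MB₁ = 460, so M₁ = 4.12995 × 460 = 1899.777 billion.
After: m₂ = (1 + 0.2712) / (0.09 + 0.2712) ≈ 3.51938, MB₂ = 460 − 69 = 391, so M₂ = 3.51938 × 391 ≈ 1376.0776 billion.
ΔM = M₂ − M₁ = 1376.0776 − 1899.777 = -523.6994 billion.

-523.7 billion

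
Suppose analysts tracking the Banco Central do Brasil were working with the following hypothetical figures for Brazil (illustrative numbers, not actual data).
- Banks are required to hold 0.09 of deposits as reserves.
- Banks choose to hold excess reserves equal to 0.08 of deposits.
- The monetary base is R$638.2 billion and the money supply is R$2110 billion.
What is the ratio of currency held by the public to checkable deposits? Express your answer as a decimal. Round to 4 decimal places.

Using m = M/MB = 2110/638.2 ≈ 3.306174. From m = (1 + c)/(c + rr + e), rearranging gives 1 + c = m·(c + rr + e), so c·(1 − m) = m·(rr + e) − 1.
Hence c = [m·(rr + e) − 1]/(1 − m) = [3.306174 × (0.09 + 0.08) − 1] / (1 − 3.306174) ≈ 0.189903.

0.1899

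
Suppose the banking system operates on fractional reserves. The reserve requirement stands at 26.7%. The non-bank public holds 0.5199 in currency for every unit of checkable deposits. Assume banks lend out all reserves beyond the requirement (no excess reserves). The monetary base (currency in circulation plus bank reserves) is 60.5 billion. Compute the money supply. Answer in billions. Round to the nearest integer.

117 billion

The money multiplier is m = (1 + c) / (rr + c) = (1 + 0.5199) / (0.267 + 0.5199) ≈ 1.9315.
So M = m × MB = 1.9315 × 60.5 ≈ 116.8558 billion.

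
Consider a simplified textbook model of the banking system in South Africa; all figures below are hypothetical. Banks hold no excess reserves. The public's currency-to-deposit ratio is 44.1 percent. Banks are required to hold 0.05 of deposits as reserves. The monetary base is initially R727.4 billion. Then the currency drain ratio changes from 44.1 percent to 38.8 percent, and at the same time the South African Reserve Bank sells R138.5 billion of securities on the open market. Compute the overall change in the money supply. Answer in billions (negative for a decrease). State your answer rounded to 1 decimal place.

Before: m₁ = (1 + 0.441) / (0.05 + 0.441) ≈ 2.93483, MB₁ = 727.4, so M₁ = 2.93483 × 727.4 ≈ 2134.7953 billion.
After: m₂ = (1 + 0.388) / (0.05 + 0.388) ≈ 3.16895, MB₂ = 727.4 − 138.5 = 588.9, so M₂ = 3.16895 × 588.9 ≈ 1866.1947 billion.
ΔM = M₂ − M₁ = 1866.1947 − 2134.7953 = -268.6006 billion.

-268.6 billion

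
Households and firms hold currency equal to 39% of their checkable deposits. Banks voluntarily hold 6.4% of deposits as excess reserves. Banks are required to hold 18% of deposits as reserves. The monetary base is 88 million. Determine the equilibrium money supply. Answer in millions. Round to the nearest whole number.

The money multiplier is m = (1 + c) / (rr + e + c) = (1 + 0.39) / (0.18 + 0.064 + 0.39) ≈ 2.1924.
So M = m × MB = 2.1924 × 88 = 192.9312 million.

193 million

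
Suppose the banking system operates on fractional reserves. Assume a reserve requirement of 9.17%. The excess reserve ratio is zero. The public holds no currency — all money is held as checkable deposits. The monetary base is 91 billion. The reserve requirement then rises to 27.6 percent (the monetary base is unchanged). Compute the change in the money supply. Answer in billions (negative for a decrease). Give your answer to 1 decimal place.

-662.7 billion

Initially m₁ = 1 / (0.0917) ≈ 10.9051, so M₁ = 10.9051 × 91 = 992.3641 billion.
After the change m₂ = 1 / (0.276) ≈ 3.6232, so M₂ = 3.6232 × 91 = 329.7112 billion.
ΔM = M₂ − M₁ = 329.7112 − 992.3641 = -662.6529 billion.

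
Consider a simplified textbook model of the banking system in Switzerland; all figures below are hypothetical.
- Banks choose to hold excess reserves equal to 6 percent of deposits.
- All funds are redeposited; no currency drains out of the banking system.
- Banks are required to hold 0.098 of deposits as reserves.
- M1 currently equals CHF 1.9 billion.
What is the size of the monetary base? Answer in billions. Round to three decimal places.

CHF 0.300 billion

The money multiplier is m = 1 / (rr + e) = 1 / (0.098 + 0.06) ≈ 6.32911.
MB = M / m = 1.9 / 6.32911 ≈ 0.3002 billion.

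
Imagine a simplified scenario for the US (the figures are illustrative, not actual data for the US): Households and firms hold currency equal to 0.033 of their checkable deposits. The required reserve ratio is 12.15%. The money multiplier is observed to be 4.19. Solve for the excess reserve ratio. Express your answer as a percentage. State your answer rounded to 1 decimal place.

9.2%

Using m = 4.19. Since m = (1 + c)/(c + rr + e), the denominator satisfies c + rr + e = (1 + c)/m = (1 + 0.033) / 4.19 ≈ 0.246539.
With c = 0.033 and rr = 0.1215, the excess reserve ratio is 0.246539 − 0.033 − 0.1215 = 0.092039.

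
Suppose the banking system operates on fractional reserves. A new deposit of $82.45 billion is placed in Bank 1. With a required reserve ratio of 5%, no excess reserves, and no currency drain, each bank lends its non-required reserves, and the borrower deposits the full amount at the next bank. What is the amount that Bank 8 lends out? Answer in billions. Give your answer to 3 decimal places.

$54.699 billion

Each bank lends a fraction (1 − rr) = 0.9500 of the deposit it receives, so Bank 8 receives 82.45·0.9500^7 and lends 82.45·0.9500^8 ≈ 54.6990 billion.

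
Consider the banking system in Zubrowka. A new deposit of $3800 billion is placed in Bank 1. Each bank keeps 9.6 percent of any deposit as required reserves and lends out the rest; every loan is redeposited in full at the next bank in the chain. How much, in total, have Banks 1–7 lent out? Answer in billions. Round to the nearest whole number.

Bank i lends (1 − rr)^i of the original deposit: Bank 1 lends 3800·0.9040 = 3435.2000, Bank 2 lends 3800·0.9040² = 3105.4208, and so on.
Summing a geometric series: total = 3800·[0.9040·(1 − 0.9040^7) / (1 − 0.9040)] ≈ 18128.6551 billion.

$18129 billion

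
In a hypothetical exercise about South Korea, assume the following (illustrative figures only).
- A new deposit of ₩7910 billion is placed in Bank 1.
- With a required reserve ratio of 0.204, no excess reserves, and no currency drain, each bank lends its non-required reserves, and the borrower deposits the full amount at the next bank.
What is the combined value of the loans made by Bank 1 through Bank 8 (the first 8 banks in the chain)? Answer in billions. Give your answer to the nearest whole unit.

Bank i lends (1 − rr)^i of the original deposit: Bank 1 lends 7910·0.7960 = 6296.3600, Bank 2 lends 7910·0.7960² ≈ 5011.9026, and so on.
Summing a geometric series: total = 7910·[0.7960·(1 − 0.7960^8) / (1 − 0.7960)] ≈ 25889.8438 billion.

₩25890 billion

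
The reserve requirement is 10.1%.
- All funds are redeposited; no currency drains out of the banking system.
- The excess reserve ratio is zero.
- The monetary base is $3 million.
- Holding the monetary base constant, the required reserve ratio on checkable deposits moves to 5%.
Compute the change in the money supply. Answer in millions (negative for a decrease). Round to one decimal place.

$30.3 million

Initially m₁ = 1 / (0.101) ≈ 9.9010, so M₁ = 9.9010 × 3 = 29.703 million.
After the change m₂ = 1 / (0.05) = 20, so M₂ = 20 × 3 = 60 million.
ΔM = M₂ − M₁ = 60 − 29.703 = 30.297 million.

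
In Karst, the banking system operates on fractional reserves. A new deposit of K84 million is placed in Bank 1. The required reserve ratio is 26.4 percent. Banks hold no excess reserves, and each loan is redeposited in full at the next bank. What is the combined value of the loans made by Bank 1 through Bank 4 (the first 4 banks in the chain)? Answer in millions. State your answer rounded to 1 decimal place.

K165.5 million

Bank i lends (1 − rr)^i of the original deposit: Bank 1 lends 84·0.7360 = 61.8240, Bank 2 lends 84·0.7360² ≈ 45.5025, and so on.
Summing a geometric series: total = 84·[0.7360·(1 − 0.7360^4) / (1 − 0.7360)] ≈ 165.4648 million.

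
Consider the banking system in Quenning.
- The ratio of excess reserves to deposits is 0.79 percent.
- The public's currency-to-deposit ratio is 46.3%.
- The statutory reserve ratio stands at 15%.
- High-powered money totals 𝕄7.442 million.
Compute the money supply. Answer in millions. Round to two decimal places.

𝕄17.54 million

The money multiplier is m = (1 + c) / (rr + e + c) = (1 + 0.463) / (0.15 + 0.0079 + 0.463) ≈ 2.3563.
So M = m × MB = 2.3563 × 7.442 ≈ 17.5356 million.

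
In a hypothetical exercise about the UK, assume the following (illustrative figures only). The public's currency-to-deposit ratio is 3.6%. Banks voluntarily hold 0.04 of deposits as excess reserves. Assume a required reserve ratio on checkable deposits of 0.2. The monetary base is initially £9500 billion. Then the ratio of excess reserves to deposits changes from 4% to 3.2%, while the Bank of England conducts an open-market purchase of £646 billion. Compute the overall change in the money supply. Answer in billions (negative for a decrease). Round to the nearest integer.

£3562 billion

Before: m₁ = (1 + 0.036) / (0.2 + 0.04 + 0.036) ≈ 3.753623, MB₁ = 9500, so M₁ = 3.753623 × 9500 = 35659.4185 billion.
After: m₂ = (1 + 0.036) / (0.2 + 0.032 + 0.036) ≈ 3.865672, MB₂ = 9500 + 646 = 10146, so M₂ = 3.865672 × 10146 ≈ 39221.1081 billion.
ΔM = M₂ − M₁ = 39221.1081 − 35659.4185 = 3561.6896 billion.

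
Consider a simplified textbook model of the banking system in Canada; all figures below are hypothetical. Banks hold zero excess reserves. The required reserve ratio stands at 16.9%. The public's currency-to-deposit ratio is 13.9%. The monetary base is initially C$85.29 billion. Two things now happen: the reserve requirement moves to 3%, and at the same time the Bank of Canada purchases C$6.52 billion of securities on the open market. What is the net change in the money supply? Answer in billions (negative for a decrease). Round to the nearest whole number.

Before: m₁ = (1 + 0.139) / (0.169 + 0.139) ≈ 3.6981, MB₁ = 85.29, so M₁ = 3.6981 × 85.29 ≈ 315.4109 billion.
After: m₂ = (1 + 0.139) / (0.03 + 0.139) ≈ 6.7396, MB₂ = 85.29 + 6.52 = 91.81, so M₂ = 6.7396 × 91.81 ≈ 618.7627 billion.
ΔM = M₂ − M₁ = 618.7627 − 315.4109 = 303.3518 billion.

C$303 billion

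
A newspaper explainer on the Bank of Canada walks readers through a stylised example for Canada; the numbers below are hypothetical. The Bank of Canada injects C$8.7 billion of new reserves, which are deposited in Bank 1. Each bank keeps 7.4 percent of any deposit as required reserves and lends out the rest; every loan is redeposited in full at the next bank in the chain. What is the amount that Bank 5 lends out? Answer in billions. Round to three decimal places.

Each bank lends a fraction (1 − rr) = 0.9260 of the deposit it receives, so Bank 5 receives 8.7·0.9260^4 and lends 8.7·0.9260^5 ≈ 5.9234 billion.

C$5.923 billion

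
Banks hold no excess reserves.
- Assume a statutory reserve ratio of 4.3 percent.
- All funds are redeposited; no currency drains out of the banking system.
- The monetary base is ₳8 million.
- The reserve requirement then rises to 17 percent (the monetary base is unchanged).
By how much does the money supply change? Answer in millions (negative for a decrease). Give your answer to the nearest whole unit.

Initially m₁ = 1 / (0.043) ≈ 23.2558, so M₁ = 23.2558 × 8 = 186.0464 million.
After the change m₂ = 1 / (0.17) ≈ 5.8824, so M₂ = 5.8824 × 8 = 47.0592 million.
ΔM = M₂ − M₁ = 47.0592 − 186.0464 = -138.9872 million.

-139 million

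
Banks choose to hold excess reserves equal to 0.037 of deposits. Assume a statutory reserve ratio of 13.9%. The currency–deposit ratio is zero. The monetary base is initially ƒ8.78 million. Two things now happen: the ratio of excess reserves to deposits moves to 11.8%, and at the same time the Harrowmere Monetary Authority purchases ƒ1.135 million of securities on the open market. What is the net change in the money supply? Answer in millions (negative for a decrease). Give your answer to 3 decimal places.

Before: m₁ = 1 / (0.139 + 0.037) ≈ 5.68182, MB₁ = 8.78, so M₁ = 5.68182 × 8.78 ≈ 49.8864 million.
After: m₂ = 1 / (0.139 + 0.118) ≈ 3.89105, MB₂ = 8.78 + 1.135 = 9.915, so M₂ = 3.89105 × 9.915 ≈ 38.5798 million.
ΔM = M₂ − M₁ = 38.5798 − 49.8864 = -11.3066 million.

-11.307 million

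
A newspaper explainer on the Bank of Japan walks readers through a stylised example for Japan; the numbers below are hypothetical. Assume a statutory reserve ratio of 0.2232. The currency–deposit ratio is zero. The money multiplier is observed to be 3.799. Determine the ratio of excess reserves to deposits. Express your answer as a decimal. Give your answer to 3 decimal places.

Using m = 3.799. Since m = (1 + c)/(c + rr + e), the denominator satisfies c + rr + e = (1 + c)/m = (1 + 0) / 3.799 ≈ 0.263227.
With c = 0 and rr = 0.2232, the ratio of excess reserves to deposits is 0.263227 − 0 − 0.2232 = 0.040027.

0.040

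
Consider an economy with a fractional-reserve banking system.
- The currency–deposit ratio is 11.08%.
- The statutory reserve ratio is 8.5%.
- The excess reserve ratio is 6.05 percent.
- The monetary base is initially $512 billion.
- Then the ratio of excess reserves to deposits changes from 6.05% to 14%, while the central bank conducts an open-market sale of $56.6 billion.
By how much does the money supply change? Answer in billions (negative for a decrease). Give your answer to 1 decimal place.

-712.6 billion

Before: m₁ = (1 + 0.1108) / (0.085 + 0.0605 + 0.1108) ≈ 4.33398, MB₁ = 512, so M₁ = 4.33398 × 512 ≈ 2218.9978 billion.
After: m₂ = (1 + 0.1108) / (0.085 + 0.14 + 0.1108) ≈ 3.30792, MB₂ = 512 − 56.6 = 455.4, so M₂ = 3.30792 × 455.4 ≈ 1506.4268 billion.
ΔM = M₂ − M₁ = 1506.4268 − 2218.9978 = -712.571 billion.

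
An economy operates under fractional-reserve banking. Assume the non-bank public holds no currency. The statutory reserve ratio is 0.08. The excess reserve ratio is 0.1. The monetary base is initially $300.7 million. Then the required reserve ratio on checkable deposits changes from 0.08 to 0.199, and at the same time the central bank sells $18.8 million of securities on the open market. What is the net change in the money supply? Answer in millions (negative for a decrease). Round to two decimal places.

-727.75 million

Before: m₁ = 1 / (0.08 + 0.1) ≈ 5.555556, MB₁ = 300.7, so M₁ = 5.555556 × 300.7 ≈ 1670.5557 million.
After: m₂ = 1 / (0.199 + 0.1) ≈ 3.344482, MB₂ = 300.7 − 18.8 = 281.9, so M₂ = 3.344482 × 281.9 ≈ 942.8095 million.
ΔM = M₂ − M₁ = 942.8095 − 1670.5557 = -727.7462 million.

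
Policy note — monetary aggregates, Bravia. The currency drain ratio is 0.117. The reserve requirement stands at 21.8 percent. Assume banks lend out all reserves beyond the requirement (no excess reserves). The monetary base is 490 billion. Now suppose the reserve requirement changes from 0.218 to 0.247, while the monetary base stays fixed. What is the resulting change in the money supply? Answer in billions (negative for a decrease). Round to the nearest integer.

Initially m₁ = (1 + 0.117) / (0.218 + 0.117) ≈ 3.3343, so M₁ = 3.3343 × 490 = 1633.807 billion.
After the change m₂ = (1 + 0.117) / (0.247 + 0.117) ≈ 3.0687, so M₂ = 3.0687 × 490 = 1503.663 billion.
ΔM = M₂ − M₁ = 1503.663 − 1633.807 = -130.144 billion.

-130 billion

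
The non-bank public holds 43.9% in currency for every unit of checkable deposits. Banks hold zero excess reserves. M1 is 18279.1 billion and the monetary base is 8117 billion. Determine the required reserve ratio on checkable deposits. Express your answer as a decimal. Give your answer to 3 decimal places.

Using m = M/MB = 18279.1/8117 ≈ 2.251953. Since m = (1 + c)/(c + rr + e), the denominator satisfies c + rr + e = (1 + c)/m = (1 + 0.439) / 2.251953 ≈ 0.639001.
With c = 0.439 and e = 0, the required reserve ratio on checkable deposits is 0.639001 − 0.439 − 0 = 0.200001.

0.200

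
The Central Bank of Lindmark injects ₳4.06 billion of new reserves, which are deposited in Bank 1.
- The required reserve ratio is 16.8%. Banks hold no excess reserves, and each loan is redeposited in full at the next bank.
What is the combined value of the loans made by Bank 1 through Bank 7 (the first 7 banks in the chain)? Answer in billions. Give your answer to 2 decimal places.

₳14.56 billion

Bank i lends (1 − rr)^i of the original deposit: Bank 1 lends 4.06·0.8320 ≈ 3.3779, Bank 2 lends 4.06·0.8320² ≈ 2.8104, and so on.
Summing a geometric series: total = 4.06·[0.8320·(1 − 0.8320^7) / (1 − 0.8320)] ≈ 14.5578 billion.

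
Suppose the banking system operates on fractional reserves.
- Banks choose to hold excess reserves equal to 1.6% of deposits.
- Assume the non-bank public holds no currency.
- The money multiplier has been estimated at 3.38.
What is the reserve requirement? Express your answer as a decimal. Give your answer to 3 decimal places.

0.280

Using m = 3.38. Since m = (1 + c)/(c + rr + e), the denominator satisfies c + rr + e = (1 + c)/m = (1 + 0) / 3.38 ≈ 0.295858.
With c = 0 and e = 0.016, the reserve requirement is 0.295858 − 0 − 0.016 = 0.279858.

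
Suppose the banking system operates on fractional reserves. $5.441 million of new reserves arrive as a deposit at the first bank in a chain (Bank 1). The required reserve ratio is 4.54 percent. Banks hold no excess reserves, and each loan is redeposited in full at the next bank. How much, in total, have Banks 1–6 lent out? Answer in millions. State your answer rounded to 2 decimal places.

Bank i lends (1 − rr)^i of the original deposit: Bank 1 lends 5.441·0.9546 ≈ 5.1940, Bank 2 lends 5.441·0.9546² ≈ 4.9582, and so on.
Summing a geometric series: total = 5.441·[0.9546·(1 − 0.9546^6) / (1 − 0.9546)] ≈ 27.8337 million.

$27.83 million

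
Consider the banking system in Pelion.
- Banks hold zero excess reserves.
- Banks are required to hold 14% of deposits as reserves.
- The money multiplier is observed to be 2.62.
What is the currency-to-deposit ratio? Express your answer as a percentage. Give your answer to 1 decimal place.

39.1%

Using m = 2.62. From m = (1 + c)/(c + rr + e), rearranging gives 1 + c = m·(c + rr + e), so c·(1 − m) = m·(rr + e) − 1.
Hence c = [m·(rr + e) − 1]/(1 − m) = [2.62 × (0.14 + 0) − 1] / (1 − 2.62) ≈ 0.390864.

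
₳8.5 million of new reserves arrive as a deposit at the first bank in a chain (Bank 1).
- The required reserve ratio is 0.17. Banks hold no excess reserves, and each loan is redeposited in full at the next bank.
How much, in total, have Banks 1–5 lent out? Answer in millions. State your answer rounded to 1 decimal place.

₳25.2 million

Bank i lends (1 − rr)^i of the original deposit: Bank 1 lends 8.5·0.8300 = 7.0550, Bank 2 lends 8.5·0.8300² ≈ 5.8556, and so on.
Summing a geometric series: total = 8.5·[0.8300·(1 − 0.8300^5) / (1 − 0.8300)] ≈ 25.1530 million.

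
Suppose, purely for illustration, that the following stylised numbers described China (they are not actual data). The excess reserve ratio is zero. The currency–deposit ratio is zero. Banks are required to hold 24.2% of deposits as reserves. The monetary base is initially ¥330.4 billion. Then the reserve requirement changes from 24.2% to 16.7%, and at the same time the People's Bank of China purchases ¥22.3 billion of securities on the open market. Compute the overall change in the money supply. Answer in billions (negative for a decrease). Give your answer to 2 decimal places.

¥746.69 billion

Before: m₁ = 1 / (0.242) ≈ 4.132231, MB₁ = 330.4, so M₁ = 4.132231 × 330.4 ≈ 1365.2891 billion.
After: m₂ = 1 / (0.167) ≈ 5.988024, MB₂ = 330.4 + 22.3 = 352.7, so M₂ = 5.988024 × 352.7 ≈ 2111.9761 billion.
ΔM = M₂ − M₁ = 2111.9761 − 1365.2891 = 746.687 billion.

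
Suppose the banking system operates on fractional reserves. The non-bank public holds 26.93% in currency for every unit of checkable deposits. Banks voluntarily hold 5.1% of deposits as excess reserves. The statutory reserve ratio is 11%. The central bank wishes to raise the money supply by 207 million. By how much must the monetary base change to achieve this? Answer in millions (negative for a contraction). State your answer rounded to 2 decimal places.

The money multiplier is m = (1 + c) / (rr + e + c) = (1 + 0.2693) / (0.11 + 0.051 + 0.2693) ≈ 2.949802.
ΔMB = ΔM / m = (+207) / 2.949802 ≈ 70.1742 million.

70.17 million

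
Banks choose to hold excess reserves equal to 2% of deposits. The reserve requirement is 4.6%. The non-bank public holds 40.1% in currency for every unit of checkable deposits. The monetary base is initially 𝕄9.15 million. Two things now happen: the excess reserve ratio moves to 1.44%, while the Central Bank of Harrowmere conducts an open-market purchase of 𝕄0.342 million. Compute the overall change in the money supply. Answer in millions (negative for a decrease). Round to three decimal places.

Before: m₁ = (1 + 0.401) / (0.046 + 0.02 + 0.401) = 3, MB₁ = 9.15, so M₁ = 3 × 9.15 = 27.45 million.
After: m₂ = (1 + 0.401) / (0.046 + 0.0144 + 0.401) ≈ 3.03641, MB₂ = 9.15 + 0.342 = 9.492, so M₂ = 3.03641 × 9.492 ≈ 28.8216 million.
ΔM = M₂ − M₁ = 28.8216 − 27.45 = 1.3716 million.

𝕄1.372 million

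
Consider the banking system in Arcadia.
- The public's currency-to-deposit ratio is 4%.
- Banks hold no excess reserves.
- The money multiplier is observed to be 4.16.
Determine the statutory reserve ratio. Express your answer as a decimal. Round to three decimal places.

0.210

Using m = 4.16. Since m = (1 + c)/(c + rr + e), the denominator satisfies c + rr + e = (1 + c)/m = (1 + 0.04) / 4.16 = 0.250000.
With c = 0.04 and e = 0, the statutory reserve ratio is 0.250000 − 0.04 − 0 = 0.21.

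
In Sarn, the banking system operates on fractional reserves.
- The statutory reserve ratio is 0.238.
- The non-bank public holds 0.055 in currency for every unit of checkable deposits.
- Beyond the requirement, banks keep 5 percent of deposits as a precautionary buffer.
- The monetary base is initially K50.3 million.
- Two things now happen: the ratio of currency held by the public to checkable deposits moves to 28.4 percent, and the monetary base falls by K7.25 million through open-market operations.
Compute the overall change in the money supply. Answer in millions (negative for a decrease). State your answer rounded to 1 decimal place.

Before: m₁ = (1 + 0.055) / (0.238 + 0.05 + 0.055) ≈ 3.0758, MB₁ = 50.3, so M₁ = 3.0758 × 50.3 ≈ 154.7127 million.
After: m₂ = (1 + 0.284) / (0.238 + 0.05 + 0.284) ≈ 2.2448, MB₂ = 50.3 − 7.25 = 43.05, so M₂ = 2.2448 × 43.05 ≈ 96.6386 million.
ΔM = M₂ − M₁ = 96.6386 − 154.7127 = -58.0741 million.

-58.1 million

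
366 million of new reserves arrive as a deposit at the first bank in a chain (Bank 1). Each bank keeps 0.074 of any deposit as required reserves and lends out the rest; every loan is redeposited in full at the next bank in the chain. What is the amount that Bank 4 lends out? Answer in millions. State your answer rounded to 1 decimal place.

269.1 million

Each bank lends a fraction (1 − rr) = 0.9260 of the deposit it receives, so Bank 4 receives 366·0.9260^3 and lends 366·0.9260^4 ≈ 269.1070 million.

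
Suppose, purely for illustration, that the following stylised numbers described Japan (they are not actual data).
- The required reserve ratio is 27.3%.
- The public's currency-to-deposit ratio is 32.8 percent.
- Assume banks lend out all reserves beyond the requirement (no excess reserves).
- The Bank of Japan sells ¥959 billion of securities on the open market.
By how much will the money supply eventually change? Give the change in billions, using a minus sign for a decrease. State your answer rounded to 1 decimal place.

The money multiplier is m = (1 + c) / (rr + c) = (1 + 0.328) / (0.273 + 0.328) ≈ 2.20965.
The sale removes 959 billion of base, so ΔM = m × ΔMB = 2.20965 × (−959) ≈ -2119.0543 billion.

-2119.1 billion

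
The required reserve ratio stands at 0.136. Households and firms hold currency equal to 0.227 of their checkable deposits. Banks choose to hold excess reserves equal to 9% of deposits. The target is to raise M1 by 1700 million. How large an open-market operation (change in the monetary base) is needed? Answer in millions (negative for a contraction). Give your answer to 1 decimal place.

627.6 million

The money multiplier is m = (1 + c) / (rr + e + c) = (1 + 0.227) / (0.136 + 0.09 + 0.227) ≈ 2.708609.
ΔMB = ΔM / m = (+1700) / 2.708609 ≈ 627.6284 million.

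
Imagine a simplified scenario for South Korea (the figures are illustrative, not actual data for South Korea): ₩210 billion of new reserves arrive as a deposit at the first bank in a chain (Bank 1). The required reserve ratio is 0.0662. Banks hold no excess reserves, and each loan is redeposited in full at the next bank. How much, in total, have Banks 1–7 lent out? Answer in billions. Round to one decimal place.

₩1128.2 billion

Bank i lends (1 − rr)^i of the original deposit: Bank 1 lends 210·0.9338 = 196.0980, Bank 2 lends 210·0.9338² ≈ 183.1163, and so on.
Summing a geometric series: total = 210·[0.9338·(1 − 0.9338^7) / (1 − 0.9338)] ≈ 1128.2353 billion.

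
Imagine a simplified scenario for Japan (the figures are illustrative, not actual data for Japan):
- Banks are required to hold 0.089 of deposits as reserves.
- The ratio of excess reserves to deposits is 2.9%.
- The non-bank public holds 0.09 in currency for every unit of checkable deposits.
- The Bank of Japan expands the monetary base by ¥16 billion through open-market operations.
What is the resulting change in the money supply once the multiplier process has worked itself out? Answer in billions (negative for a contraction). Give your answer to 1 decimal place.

The money multiplier is m = (1 + c) / (rr + e + c) = (1 + 0.09) / (0.089 + 0.029 + 0.09) ≈ 5.2404.
The purchase adds 16 billion of base, so ΔM = m × ΔMB = 5.2404 × (+16) = 83.8464 billion.

¥83.8 billion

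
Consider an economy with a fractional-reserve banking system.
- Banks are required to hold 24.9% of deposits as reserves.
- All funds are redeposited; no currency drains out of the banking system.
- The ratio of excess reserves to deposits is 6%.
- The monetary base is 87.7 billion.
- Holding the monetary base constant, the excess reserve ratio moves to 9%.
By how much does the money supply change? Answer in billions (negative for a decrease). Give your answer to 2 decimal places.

Initially m₁ = 1 / (0.249 + 0.06) ≈ 3.23625, so M₁ = 3.23625 × 87.7 ≈ 283.8191 billion.
After the change m₂ = 1 / (0.249 + 0.09) ≈ 2.94985, so M₂ = 2.94985 × 87.7 ≈ 258.7018 billion.
ΔM = M₂ − M₁ = 258.7018 − 283.8191 = -25.1173 billion.

-25.12 billion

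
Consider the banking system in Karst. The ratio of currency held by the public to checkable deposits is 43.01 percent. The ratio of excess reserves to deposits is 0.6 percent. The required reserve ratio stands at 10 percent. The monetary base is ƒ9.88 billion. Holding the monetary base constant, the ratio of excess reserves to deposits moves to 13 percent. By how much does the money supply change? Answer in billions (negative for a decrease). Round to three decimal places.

Initially m₁ = (1 + 0.4301) / (0.1 + 0.006 + 0.4301) ≈ 2.66760, so M₁ = 2.66760 × 9.88 ≈ 26.3559 billion.
After the change m₂ = (1 + 0.4301) / (0.1 + 0.13 + 0.4301) ≈ 2.16649, so M₂ = 2.16649 × 9.88 ≈ 21.4049 billion.
ΔM = M₂ − M₁ = 21.4049 − 26.3559 = -4.951 billion.

-4.951 billion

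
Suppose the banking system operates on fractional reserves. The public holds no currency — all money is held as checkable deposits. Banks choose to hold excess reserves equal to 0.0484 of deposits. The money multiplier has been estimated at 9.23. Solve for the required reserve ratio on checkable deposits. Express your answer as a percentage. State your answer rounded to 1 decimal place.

6.0%

Using m = 9.23. Since m = (1 + c)/(c + rr + e), the denominator satisfies c + rr + e = (1 + c)/m = (1 + 0) / 9.23 ≈ 0.108342.
With c = 0 and e = 0.0484, the required reserve ratio on checkable deposits is 0.108342 − 0 − 0.0484 = 0.059942.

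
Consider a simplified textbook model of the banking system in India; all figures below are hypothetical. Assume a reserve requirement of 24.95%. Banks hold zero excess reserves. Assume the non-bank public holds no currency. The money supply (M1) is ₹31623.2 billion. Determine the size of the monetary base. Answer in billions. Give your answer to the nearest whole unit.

₹7890 billion

With no currency drain and no excess reserves, the money multiplier is m = 1/rr = 1/0.2495 ≈ 4.008016.
The monetary base is MB = M / m = 31623.2 / 4.008016 ≈ 7889.9885 billion.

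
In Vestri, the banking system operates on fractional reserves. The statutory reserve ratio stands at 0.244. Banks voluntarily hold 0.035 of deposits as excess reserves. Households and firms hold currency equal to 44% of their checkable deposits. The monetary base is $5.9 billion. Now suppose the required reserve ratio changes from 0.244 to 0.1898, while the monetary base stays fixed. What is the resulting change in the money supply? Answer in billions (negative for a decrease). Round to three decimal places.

$0.963 billion

Initially m₁ = (1 + 0.44) / (0.244 + 0.035 + 0.44) ≈ 2.00278, so M₁ = 2.00278 × 5.9 ≈ 11.8164 billion.
After the change m₂ = (1 + 0.44) / (0.1898 + 0.035 + 0.44) ≈ 2.16606, so M₂ = 2.16606 × 5.9 ≈ 12.7798 billion.
ΔM = M₂ − M₁ = 12.7798 − 11.8164 = 0.9634 billion.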